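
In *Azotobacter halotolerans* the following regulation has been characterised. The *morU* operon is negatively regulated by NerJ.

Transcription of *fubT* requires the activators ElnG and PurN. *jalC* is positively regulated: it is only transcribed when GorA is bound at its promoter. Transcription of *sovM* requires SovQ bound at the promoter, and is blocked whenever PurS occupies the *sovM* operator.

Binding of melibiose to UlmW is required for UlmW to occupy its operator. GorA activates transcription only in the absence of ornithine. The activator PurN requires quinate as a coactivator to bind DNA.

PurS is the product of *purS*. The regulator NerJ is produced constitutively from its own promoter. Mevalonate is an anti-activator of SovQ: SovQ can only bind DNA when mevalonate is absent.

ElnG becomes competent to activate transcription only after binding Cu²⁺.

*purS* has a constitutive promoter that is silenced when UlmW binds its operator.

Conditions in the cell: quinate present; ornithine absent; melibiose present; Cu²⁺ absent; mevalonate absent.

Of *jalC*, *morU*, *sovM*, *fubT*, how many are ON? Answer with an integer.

2

Ornithine is absent, so GorA is active.
No repressor is bound and GorA is active, so *jalC* is transcribed.
→ *jalC* is ON.
NerJ is produced constitutively and is active.
With repressor NerJ bound, *morU* is not transcribed.
→ *morU* is OFF.
Mevalonate is absent, so SovQ is active.
Melibiose is present, so UlmW is active.
With repressor UlmW bound, *purS* is not transcribed.
So PurS is not produced.
No repressor is bound and SovQ is active, so *sovM* is transcribed.
→ *sovM* is ON.
Cu²⁺ is absent, so ElnG is inactive.
Quinate is present, so PurN is active.
Required activator ElnG is absent, so *fubT* is not transcribed.
→ *fubT* is OFF.
2 of the 4 genes are transcribed.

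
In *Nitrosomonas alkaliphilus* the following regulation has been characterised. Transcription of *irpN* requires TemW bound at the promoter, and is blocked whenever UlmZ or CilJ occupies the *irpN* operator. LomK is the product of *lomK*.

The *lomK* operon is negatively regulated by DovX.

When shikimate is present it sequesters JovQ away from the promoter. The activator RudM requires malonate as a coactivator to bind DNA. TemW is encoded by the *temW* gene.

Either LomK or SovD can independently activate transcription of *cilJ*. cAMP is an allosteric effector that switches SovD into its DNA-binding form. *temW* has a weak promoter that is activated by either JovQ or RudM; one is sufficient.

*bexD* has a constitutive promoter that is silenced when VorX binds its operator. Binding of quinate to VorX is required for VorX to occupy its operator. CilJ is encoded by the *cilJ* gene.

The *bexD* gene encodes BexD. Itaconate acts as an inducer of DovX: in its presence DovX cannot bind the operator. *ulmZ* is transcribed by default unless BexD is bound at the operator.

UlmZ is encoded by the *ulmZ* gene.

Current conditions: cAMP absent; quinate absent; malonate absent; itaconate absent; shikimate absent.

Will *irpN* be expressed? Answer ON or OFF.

Quinate is absent, so VorX is inactive.
With no repressor bound, *bexD* is transcribed.
So BexD is produced and active.
With repressor BexD bound, *ulmZ* is not transcribed.
So UlmZ is not produced.
Itaconate is absent, so DovX is active.
With repressor DovX bound, *lomK* is not transcribed.
So LomK is not produced.
cAMP is absent, so SovD is inactive.
No activator is available at the *cilJ* promoter, so *cilJ* is not transcribed.
So CilJ is not produced.
Shikimate is absent, so JovQ is active.
Malonate is absent, so RudM is inactive.
Activator JovQ is present, so *temW* is transcribed.
So TemW is produced and active.
No repressor is bound and TemW is active, so *irpN* is transcribed.

ON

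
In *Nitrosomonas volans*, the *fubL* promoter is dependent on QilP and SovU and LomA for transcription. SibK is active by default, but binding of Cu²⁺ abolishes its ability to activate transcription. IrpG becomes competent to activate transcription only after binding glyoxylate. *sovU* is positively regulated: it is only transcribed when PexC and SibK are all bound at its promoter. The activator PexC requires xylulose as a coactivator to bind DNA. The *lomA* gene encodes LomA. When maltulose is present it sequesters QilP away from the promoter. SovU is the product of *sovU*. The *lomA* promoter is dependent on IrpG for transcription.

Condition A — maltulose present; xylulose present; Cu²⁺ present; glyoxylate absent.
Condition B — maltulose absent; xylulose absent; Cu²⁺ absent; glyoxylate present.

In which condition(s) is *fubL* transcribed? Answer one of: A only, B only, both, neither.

Condition A:
Maltulose is present, so QilP is inactive.
Xylulose is present, so PexC is active.
Cu²⁺ is present, so SibK is inactive.
Required activator SibK is absent, so *sovU* is not transcribed.
So SovU is not produced.
Glyoxylate is absent, so IrpG is inactive.
Required activator IrpG is absent, so *lomA* is not transcribed.
So LomA is not produced.
Required activator QilP is absent, so *fubL* is not transcribed.
→ *fubL* is OFF in A.
Condition B:
Maltulose is absent, so QilP is active.
Xylulose is absent, so PexC is inactive.
Cu²⁺ is absent, so SibK is active.
Required activator PexC is absent, so *sovU* is not transcribed.
So SovU is not produced.
Glyoxylate is present, so IrpG is active.
No repressor is bound and IrpG is active, so *lomA* is transcribed.
So LomA is produced and active.
Required activator SovU is absent, so *fubL* is not transcribed.
→ *fubL* is OFF in B.

neither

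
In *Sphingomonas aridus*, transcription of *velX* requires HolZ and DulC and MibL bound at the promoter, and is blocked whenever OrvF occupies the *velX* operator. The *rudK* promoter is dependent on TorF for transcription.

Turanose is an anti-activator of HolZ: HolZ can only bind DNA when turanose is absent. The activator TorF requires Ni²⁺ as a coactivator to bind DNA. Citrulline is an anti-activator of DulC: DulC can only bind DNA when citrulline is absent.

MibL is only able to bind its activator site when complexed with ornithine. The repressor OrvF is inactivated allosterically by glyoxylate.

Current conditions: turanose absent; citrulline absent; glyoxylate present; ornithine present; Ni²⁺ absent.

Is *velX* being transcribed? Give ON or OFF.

Turanose is absent, so HolZ is active.
Glyoxylate is present, so OrvF is inactive.
Citrulline is absent, so DulC is active.
Ornithine is present, so MibL is active.
No repressor is bound and HolZ and DulC and MibL are active, so *velX* is transcribed.

ON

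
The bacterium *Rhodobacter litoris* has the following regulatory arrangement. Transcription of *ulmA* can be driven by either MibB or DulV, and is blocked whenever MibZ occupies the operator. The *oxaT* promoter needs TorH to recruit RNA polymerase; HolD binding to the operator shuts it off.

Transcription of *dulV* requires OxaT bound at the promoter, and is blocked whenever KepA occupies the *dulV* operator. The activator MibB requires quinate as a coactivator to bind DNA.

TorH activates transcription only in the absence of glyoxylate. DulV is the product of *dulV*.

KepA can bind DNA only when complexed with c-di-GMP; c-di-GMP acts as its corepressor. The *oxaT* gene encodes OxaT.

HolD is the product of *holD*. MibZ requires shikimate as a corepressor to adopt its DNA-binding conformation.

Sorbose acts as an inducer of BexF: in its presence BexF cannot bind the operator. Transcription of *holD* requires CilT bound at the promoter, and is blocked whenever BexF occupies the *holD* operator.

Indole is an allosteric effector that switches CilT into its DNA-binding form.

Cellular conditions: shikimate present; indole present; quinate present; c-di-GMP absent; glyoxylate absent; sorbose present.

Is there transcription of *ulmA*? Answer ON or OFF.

OFF

Shikimate is present, so MibZ is active.
Quinate is present, so MibB is active.
Glyoxylate is absent, so TorH is active.
Sorbose is present, so BexF is inactive.
Indole is present, so CilT is active.
No repressor is bound and CilT is active, so *holD* is transcribed.
So HolD is produced and active.
With repressor HolD bound, *oxaT* is not transcribed.
So OxaT is not produced.
c-di-GMP is absent, so KepA is inactive.
Required activator OxaT is absent, so *dulV* is not transcribed.
So DulV is not produced.
With repressor MibZ bound, *ulmA* is not transcribed.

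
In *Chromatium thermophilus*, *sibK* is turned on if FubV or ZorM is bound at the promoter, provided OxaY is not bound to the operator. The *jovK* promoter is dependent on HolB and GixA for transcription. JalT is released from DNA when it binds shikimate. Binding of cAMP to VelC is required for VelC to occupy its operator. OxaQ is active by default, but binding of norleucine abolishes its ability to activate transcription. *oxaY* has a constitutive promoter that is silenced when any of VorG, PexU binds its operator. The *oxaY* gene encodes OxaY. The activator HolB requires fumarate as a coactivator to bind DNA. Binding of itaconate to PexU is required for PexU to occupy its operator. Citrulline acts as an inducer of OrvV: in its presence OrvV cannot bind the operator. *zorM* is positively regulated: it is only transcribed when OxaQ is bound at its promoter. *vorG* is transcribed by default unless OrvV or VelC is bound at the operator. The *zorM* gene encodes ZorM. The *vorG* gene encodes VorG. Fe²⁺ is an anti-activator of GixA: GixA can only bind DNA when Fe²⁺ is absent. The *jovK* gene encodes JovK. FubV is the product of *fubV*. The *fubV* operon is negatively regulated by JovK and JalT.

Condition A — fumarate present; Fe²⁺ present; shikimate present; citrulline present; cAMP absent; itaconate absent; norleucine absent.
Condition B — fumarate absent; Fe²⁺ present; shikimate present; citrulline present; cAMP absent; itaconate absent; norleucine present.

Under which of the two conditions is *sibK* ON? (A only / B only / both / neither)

both

Condition A:
Fumarate is present, so HolB is active.
Fe²⁺ is present, so GixA is inactive.
Required activator GixA is absent, so *jovK* is not transcribed.
So JovK is not produced.
Shikimate is present, so JalT is inactive.
With no repressor bound, *fubV* is transcribed.
So FubV is produced and active.
Citrulline is present, so OrvV is inactive.
cAMP is absent, so VelC is inactive.
With no repressor bound, *vorG* is transcribed.
So VorG is produced and active.
Itaconate is absent, so PexU is inactive.
With repressor VorG bound, *oxaY* is not transcribed.
So OxaY is not produced.
Norleucine is absent, so OxaQ is active.
No repressor is bound and OxaQ is active, so *zorM* is transcribed.
So ZorM is produced and active.
Activator FubV is present, so *sibK* is transcribed.
→ *sibK* is ON in A.
Condition B:
Fumarate is absent, so HolB is inactive.
Fe²⁺ is present, so GixA is inactive.
Required activator HolB is absent, so *jovK* is not transcribed.
So JovK is not produced.
Shikimate is present, so JalT is inactive.
With no repressor bound, *fubV* is transcribed.
So FubV is produced and active.
Citrulline is present, so OrvV is inactive.
cAMP is absent, so VelC is inactive.
With no repressor bound, *vorG* is transcribed.
So VorG is produced and active.
Itaconate is absent, so PexU is inactive.
With repressor VorG bound, *oxaY* is not transcribed.
So OxaY is not produced.
Norleucine is present, so OxaQ is inactive.
Required activator OxaQ is absent, so *zorM* is not transcribed.
So ZorM is not produced.
Activator FubV is present, so *sibK* is transcribed.
→ *sibK* is ON in B.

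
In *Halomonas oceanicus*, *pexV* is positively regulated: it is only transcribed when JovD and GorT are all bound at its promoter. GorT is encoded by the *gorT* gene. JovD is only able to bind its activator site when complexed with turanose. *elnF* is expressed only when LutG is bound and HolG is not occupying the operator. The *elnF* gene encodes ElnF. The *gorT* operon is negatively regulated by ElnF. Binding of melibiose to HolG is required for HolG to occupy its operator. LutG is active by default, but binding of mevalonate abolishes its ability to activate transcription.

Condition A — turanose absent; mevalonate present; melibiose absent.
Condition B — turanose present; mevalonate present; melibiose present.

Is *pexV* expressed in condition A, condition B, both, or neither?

B only

Condition A:
Turanose is absent, so JovD is inactive.
Mevalonate is present, so LutG is inactive.
Melibiose is absent, so HolG is inactive.
Required activator LutG is absent, so *elnF* is not transcribed.
So ElnF is not produced.
With no repressor bound, *gorT* is transcribed.
So GorT is produced and active.
Required activator JovD is absent, so *pexV* is not transcribed.
→ *pexV* is OFF in A.
Condition B:
Turanose is present, so JovD is active.
Mevalonate is present, so LutG is inactive.
Melibiose is present, so HolG is active.
With repressor HolG bound, *elnF* is not transcribed.
So ElnF is not produced.
With no repressor bound, *gorT* is transcribed.
So GorT is produced and active.
No repressor is bound and JovD and GorT are active, so *pexV* is transcribed.
→ *pexV* is ON in B.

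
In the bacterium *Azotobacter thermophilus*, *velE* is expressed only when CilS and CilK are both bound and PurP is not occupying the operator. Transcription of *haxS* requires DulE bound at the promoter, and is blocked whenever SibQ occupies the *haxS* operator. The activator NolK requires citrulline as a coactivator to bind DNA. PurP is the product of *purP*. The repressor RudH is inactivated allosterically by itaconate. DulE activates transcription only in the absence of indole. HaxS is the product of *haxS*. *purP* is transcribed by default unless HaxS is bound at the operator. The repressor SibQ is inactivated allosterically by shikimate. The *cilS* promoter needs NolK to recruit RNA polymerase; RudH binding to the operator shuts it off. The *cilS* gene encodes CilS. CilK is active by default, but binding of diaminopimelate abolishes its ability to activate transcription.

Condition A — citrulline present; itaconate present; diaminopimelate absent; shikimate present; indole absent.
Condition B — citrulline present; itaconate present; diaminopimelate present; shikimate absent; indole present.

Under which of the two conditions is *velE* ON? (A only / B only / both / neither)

A only

Condition A:
Citrulline is present, so NolK is active.
Itaconate is present, so RudH is inactive.
No repressor is bound and NolK is active, so *cilS* is transcribed.
So CilS is produced and active.
Diaminopimelate is absent, so CilK is active.
Shikimate is present, so SibQ is inactive.
Indole is absent, so DulE is active.
No repressor is bound and DulE is active, so *haxS* is transcribed.
So HaxS is produced and active.
With repressor HaxS bound, *purP* is not transcribed.
So PurP is not produced.
No repressor is bound and CilS and CilK are active, so *velE* is transcribed.
→ *velE* is ON in A.
Condition B:
Citrulline is present, so NolK is active.
Itaconate is present, so RudH is inactive.
No repressor is bound and NolK is active, so *cilS* is transcribed.
So CilS is produced and active.
Diaminopimelate is present, so CilK is inactive.
Shikimate is absent, so SibQ is active.
Indole is present, so DulE is inactive.
With repressor SibQ bound, *haxS* is not transcribed.
So HaxS is not produced.
With no repressor bound, *purP* is transcribed.
So PurP is produced and active.
With repressor PurP bound, *velE* is not transcribed.
→ *velE* is OFF in B.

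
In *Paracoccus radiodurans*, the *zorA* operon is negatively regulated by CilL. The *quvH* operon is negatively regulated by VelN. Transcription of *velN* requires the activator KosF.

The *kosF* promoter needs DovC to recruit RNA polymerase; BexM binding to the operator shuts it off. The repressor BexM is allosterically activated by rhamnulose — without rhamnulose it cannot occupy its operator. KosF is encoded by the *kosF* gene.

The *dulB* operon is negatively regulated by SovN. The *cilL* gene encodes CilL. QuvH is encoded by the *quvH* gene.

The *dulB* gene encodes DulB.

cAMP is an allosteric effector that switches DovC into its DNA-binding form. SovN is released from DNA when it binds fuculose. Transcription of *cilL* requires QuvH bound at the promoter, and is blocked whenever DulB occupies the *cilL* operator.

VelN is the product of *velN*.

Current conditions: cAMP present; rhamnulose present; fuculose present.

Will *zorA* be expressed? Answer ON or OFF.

cAMP is present, so DovC is active.
Rhamnulose is present, so BexM is active.
With repressor BexM bound, *kosF* is not transcribed.
So KosF is not produced.
Required activator KosF is absent, so *velN* is not transcribed.
So VelN is not produced.
With no repressor bound, *quvH* is transcribed.
So QuvH is produced and active.
Fuculose is present, so SovN is inactive.
With no repressor bound, *dulB* is transcribed.
So DulB is produced and active.
With repressor DulB bound, *cilL* is not transcribed.
So CilL is not produced.
With no repressor bound, *zorA* is transcribed.

ON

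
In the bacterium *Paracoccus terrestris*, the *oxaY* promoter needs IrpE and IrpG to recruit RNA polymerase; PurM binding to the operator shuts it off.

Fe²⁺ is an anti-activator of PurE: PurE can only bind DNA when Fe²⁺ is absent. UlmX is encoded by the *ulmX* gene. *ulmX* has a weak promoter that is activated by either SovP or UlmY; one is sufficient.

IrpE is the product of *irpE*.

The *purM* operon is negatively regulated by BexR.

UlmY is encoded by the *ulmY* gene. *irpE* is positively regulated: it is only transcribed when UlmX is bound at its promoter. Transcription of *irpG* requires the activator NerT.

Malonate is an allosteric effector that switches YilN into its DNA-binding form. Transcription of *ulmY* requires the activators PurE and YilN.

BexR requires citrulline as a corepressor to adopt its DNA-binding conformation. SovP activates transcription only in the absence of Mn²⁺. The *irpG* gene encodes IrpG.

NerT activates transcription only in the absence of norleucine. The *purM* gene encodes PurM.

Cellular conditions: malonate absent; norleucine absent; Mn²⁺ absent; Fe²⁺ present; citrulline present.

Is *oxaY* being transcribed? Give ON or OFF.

ON

Mn²⁺ is absent, so SovP is active.
Fe²⁺ is present, so PurE is inactive.
Malonate is absent, so YilN is inactive.
Required activator PurE is absent, so *ulmY* is not transcribed.
So UlmY is not produced.
Activator SovP is present, so *ulmX* is transcribed.
So UlmX is produced and active.
No repressor is bound and UlmX is active, so *irpE* is transcribed.
So IrpE is produced and active.
Norleucine is absent, so NerT is active.
No repressor is bound and NerT is active, so *irpG* is transcribed.
So IrpG is produced and active.
Citrulline is present, so BexR is active.
With repressor BexR bound, *purM* is not transcribed.
So PurM is not produced.
No repressor is bound and IrpE and IrpG are active, so *oxaY* is transcribed.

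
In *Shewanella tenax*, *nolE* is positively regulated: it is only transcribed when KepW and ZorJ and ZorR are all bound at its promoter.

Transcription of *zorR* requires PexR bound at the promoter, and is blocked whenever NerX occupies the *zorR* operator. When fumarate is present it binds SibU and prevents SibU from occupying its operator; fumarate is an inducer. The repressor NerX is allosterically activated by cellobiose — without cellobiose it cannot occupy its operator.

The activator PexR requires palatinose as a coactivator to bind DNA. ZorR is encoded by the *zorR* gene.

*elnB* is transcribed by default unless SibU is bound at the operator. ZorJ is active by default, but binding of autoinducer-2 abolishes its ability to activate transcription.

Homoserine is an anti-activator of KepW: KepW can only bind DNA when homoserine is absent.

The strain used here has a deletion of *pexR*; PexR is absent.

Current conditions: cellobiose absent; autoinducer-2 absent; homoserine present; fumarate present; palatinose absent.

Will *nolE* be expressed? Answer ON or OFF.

OFF

Homoserine is present, so KepW is inactive.
Autoinducer-2 is absent, so ZorJ is active.
PexR is non-functional in this strain, so it has no effect.
Cellobiose is absent, so NerX is inactive.
Required activator PexR is absent, so *zorR* is not transcribed.
So ZorR is not produced.
Required activator KepW is absent, so *nolE* is not transcribed.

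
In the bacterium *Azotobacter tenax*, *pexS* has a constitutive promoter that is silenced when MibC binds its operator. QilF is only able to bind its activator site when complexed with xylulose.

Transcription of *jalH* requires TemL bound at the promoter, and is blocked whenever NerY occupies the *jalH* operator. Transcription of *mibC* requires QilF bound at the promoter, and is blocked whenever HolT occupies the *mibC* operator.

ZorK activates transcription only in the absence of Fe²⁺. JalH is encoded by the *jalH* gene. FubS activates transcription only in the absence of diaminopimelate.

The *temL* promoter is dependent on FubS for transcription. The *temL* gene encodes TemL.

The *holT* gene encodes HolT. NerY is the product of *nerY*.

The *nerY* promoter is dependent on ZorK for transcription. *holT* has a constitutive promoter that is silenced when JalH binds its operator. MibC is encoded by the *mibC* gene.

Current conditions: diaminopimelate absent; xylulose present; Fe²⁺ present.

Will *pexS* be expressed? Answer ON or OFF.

OFF

Diaminopimelate is absent, so FubS is active.
No repressor is bound and FubS is active, so *temL* is transcribed.
So TemL is produced and active.
Fe²⁺ is present, so ZorK is inactive.
Required activator ZorK is absent, so *nerY* is not transcribed.
So NerY is not produced.
No repressor is bound and TemL is active, so *jalH* is transcribed.
So JalH is produced and active.
With repressor JalH bound, *holT* is not transcribed.
So HolT is not produced.
Xylulose is present, so QilF is active.
No repressor is bound and QilF is active, so *mibC* is transcribed.
So MibC is produced and active.
With repressor MibC bound, *pexS* is not transcribed.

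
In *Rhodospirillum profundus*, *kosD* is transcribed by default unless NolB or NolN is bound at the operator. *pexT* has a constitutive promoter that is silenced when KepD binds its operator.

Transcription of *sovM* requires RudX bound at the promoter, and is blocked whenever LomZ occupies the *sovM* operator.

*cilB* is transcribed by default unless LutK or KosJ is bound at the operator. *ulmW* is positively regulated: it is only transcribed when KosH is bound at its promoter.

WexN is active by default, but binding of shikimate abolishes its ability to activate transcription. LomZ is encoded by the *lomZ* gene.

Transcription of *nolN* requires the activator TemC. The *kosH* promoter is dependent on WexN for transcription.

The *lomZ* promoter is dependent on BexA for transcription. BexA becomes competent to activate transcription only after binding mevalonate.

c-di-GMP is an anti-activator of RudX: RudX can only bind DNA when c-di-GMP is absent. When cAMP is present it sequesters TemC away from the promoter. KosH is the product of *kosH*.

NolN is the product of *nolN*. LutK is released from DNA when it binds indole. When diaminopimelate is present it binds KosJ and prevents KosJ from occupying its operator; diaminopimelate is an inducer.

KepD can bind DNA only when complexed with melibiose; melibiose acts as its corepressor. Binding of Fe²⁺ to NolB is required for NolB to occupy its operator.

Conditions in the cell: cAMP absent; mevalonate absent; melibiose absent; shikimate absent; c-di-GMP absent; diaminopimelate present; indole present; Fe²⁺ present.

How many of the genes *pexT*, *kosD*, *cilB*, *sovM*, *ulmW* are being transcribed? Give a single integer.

Melibiose is absent, so KepD is inactive.
With no repressor bound, *pexT* is transcribed.
→ *pexT* is ON.
Fe²⁺ is present, so NolB is active.
cAMP is absent, so TemC is active.
No repressor is bound and TemC is active, so *nolN* is transcribed.
So NolN is produced and active.
With repressor NolB bound, *kosD* is not transcribed.
→ *kosD* is OFF.
Indole is present, so LutK is inactive.
Diaminopimelate is present, so KosJ is inactive.
With no repressor bound, *cilB* is transcribed.
→ *cilB* is ON.
c-di-GMP is absent, so RudX is active.
Mevalonate is absent, so BexA is inactive.
Required activator BexA is absent, so *lomZ* is not transcribed.
So LomZ is not produced.
No repressor is bound and RudX is active, so *sovM* is transcribed.
→ *sovM* is ON.
Shikimate is absent, so WexN is active.
No repressor is bound and WexN is active, so *kosH* is transcribed.
So KosH is produced and active.
No repressor is bound and KosH is active, so *ulmW* is transcribed.
→ *ulmW* is ON.
4 of the 5 genes are transcribed.

4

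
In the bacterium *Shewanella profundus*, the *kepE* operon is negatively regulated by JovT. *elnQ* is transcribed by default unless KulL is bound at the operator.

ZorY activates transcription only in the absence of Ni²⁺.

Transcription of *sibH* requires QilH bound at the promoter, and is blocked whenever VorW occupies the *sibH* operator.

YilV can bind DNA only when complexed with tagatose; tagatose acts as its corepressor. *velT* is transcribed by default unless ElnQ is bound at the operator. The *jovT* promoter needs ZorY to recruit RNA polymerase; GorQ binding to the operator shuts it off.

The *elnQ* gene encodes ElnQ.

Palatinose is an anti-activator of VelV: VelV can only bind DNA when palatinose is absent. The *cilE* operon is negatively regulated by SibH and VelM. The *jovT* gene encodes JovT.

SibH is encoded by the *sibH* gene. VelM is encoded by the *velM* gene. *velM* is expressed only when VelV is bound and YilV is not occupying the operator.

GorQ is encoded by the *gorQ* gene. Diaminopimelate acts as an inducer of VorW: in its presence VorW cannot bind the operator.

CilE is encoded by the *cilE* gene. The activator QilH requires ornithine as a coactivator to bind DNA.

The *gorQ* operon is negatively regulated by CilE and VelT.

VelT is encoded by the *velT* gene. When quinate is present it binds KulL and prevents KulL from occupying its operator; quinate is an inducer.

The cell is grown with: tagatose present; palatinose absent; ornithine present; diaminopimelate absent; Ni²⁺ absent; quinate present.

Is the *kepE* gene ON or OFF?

OFF

Ornithine is present, so QilH is active.
Diaminopimelate is absent, so VorW is active.
With repressor VorW bound, *sibH* is not transcribed.
So SibH is not produced.
Tagatose is present, so YilV is active.
Palatinose is absent, so VelV is active.
With repressor YilV bound, *velM* is not transcribed.
So VelM is not produced.
With no repressor bound, *cilE* is transcribed.
So CilE is produced and active.
Quinate is present, so KulL is inactive.
With no repressor bound, *elnQ* is transcribed.
So ElnQ is produced and active.
With repressor ElnQ bound, *velT* is not transcribed.
So VelT is not produced.
With repressor CilE bound, *gorQ* is not transcribed.
So GorQ is not produced.
Ni²⁺ is absent, so ZorY is active.
No repressor is bound and ZorY is active, so *jovT* is transcribed.
So JovT is produced and active.
With repressor JovT bound, *kepE* is not transcribed.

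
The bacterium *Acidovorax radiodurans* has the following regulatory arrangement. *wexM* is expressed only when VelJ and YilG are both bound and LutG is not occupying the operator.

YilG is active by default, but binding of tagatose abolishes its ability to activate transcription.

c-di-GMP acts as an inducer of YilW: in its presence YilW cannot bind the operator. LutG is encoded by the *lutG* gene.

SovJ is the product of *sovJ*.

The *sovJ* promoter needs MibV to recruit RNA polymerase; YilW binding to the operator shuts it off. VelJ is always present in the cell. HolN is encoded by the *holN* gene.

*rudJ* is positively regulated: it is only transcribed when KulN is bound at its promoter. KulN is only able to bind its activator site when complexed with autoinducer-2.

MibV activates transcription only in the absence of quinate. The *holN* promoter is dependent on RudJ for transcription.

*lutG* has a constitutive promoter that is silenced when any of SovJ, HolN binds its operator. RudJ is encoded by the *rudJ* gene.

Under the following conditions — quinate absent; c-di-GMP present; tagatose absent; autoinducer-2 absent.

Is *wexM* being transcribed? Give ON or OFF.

Quinate is absent, so MibV is active.
c-di-GMP is present, so YilW is inactive.
No repressor is bound and MibV is active, so *sovJ* is transcribed.
So SovJ is produced and active.
Autoinducer-2 is absent, so KulN is inactive.
Required activator KulN is absent, so *rudJ* is not transcribed.
So RudJ is not produced.
Required activator RudJ is absent, so *holN* is not transcribed.
So HolN is not produced.
With repressor SovJ bound, *lutG* is not transcribed.
So LutG is not produced.
VelJ is produced constitutively and is active.
Tagatose is absent, so YilG is active.
No repressor is bound and VelJ and YilG are active, so *wexM* is transcribed.

ON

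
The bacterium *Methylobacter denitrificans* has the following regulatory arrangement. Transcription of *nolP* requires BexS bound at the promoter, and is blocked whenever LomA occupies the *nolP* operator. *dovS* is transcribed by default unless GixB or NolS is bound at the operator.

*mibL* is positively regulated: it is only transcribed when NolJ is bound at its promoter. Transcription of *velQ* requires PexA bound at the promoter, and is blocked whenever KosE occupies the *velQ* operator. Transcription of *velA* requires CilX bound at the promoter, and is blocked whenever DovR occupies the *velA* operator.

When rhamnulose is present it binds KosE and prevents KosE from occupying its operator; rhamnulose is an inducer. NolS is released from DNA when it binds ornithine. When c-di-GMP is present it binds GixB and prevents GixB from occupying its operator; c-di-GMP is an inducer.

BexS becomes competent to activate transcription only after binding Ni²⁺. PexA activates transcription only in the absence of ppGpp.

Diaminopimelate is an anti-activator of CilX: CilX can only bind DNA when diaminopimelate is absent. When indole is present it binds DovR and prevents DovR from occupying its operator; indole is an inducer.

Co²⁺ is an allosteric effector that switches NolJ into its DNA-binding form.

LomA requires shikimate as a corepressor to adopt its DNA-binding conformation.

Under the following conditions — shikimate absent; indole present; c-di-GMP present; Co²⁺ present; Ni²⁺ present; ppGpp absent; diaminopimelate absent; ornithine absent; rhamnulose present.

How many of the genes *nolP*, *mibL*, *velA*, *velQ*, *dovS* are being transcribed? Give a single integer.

Shikimate is absent, so LomA is inactive.
Ni²⁺ is present, so BexS is active.
No repressor is bound and BexS is active, so *nolP* is transcribed.
→ *nolP* is ON.
Co²⁺ is present, so NolJ is active.
No repressor is bound and NolJ is active, so *mibL* is transcribed.
→ *mibL* is ON.
Indole is present, so DovR is inactive.
Diaminopimelate is absent, so CilX is active.
No repressor is bound and CilX is active, so *velA* is transcribed.
→ *velA* is ON.
Rhamnulose is present, so KosE is inactive.
ppGpp is absent, so PexA is active.
No repressor is bound and PexA is active, so *velQ* is transcribed.
→ *velQ* is ON.
c-di-GMP is present, so GixB is inactive.
Ornithine is absent, so NolS is active.
With repressor NolS bound, *dovS* is not transcribed.
→ *dovS* is OFF.
4 of the 5 genes are transcribed.

4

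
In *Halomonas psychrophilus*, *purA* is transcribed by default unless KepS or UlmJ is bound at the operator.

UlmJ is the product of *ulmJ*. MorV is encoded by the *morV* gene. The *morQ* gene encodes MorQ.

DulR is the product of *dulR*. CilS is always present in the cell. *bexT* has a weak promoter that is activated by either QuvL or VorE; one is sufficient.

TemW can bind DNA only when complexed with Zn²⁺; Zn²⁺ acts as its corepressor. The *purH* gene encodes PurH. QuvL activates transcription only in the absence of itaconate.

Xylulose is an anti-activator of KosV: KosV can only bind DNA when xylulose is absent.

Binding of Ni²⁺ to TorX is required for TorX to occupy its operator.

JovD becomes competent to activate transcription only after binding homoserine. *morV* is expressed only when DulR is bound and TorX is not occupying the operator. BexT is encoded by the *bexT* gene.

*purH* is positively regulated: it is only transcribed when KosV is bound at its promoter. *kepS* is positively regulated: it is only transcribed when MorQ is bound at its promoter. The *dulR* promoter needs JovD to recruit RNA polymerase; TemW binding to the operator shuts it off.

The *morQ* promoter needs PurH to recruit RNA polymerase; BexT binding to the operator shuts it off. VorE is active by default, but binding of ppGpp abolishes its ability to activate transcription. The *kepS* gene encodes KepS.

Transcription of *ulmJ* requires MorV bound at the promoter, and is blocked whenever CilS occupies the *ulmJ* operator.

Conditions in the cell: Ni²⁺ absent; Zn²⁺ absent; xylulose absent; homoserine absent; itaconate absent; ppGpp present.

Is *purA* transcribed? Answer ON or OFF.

ON

Itaconate is absent, so QuvL is active.
ppGpp is present, so VorE is inactive.
Activator QuvL is present, so *bexT* is transcribed.
So BexT is produced and active.
Xylulose is absent, so KosV is active.
No repressor is bound and KosV is active, so *purH* is transcribed.
So PurH is produced and active.
With repressor BexT bound, *morQ* is not transcribed.
So MorQ is not produced.
Required activator MorQ is absent, so *kepS* is not transcribed.
So KepS is not produced.
Zn²⁺ is absent, so TemW is inactive.
Homoserine is absent, so JovD is inactive.
Required activator JovD is absent, so *dulR* is not transcribed.
So DulR is not produced.
Ni²⁺ is absent, so TorX is inactive.
Required activator DulR is absent, so *morV* is not transcribed.
So MorV is not produced.
CilS is produced constitutively and is active.
With repressor CilS bound, *ulmJ* is not transcribed.
So UlmJ is not produced.
With no repressor bound, *purA* is transcribed.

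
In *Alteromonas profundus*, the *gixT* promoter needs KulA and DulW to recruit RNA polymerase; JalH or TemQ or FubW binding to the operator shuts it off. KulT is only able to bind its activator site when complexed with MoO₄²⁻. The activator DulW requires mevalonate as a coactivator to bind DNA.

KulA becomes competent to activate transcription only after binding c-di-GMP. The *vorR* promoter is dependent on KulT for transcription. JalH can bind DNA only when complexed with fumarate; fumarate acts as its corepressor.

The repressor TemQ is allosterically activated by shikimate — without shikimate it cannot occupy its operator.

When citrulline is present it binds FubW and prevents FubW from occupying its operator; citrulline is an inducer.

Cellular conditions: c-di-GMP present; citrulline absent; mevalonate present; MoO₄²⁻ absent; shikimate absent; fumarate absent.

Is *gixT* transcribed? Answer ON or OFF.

OFF

c-di-GMP is present, so KulA is active.
Fumarate is absent, so JalH is inactive.
Shikimate is absent, so TemQ is inactive.
Citrulline is absent, so FubW is active.
Mevalonate is present, so DulW is active.
With repressor FubW bound, *gixT* is not transcribed.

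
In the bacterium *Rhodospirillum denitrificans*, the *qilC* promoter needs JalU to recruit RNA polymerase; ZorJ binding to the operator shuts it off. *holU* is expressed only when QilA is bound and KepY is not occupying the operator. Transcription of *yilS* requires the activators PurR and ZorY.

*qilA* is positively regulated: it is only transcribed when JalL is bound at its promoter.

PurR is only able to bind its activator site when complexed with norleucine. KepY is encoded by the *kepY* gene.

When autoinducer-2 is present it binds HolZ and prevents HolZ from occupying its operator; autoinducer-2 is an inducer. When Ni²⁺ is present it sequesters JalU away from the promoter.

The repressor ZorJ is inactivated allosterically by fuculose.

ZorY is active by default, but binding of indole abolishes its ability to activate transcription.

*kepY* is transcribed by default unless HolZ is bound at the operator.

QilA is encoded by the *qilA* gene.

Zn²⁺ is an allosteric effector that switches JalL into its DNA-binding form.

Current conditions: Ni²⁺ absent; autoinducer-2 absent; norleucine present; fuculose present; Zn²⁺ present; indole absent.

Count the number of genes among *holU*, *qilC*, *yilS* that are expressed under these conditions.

Autoinducer-2 is absent, so HolZ is active.
With repressor HolZ bound, *kepY* is not transcribed.
So KepY is not produced.
Zn²⁺ is present, so JalL is active.
No repressor is bound and JalL is active, so *qilA* is transcribed.
So QilA is produced and active.
No repressor is bound and QilA is active, so *holU* is transcribed.
→ *holU* is ON.
Fuculose is present, so ZorJ is inactive.
Ni²⁺ is absent, so JalU is active.
No repressor is bound and JalU is active, so *qilC* is transcribed.
→ *qilC* is ON.
Norleucine is present, so PurR is active.
Indole is absent, so ZorY is active.
No repressor is bound and PurR and ZorY are active, so *yilS* is transcribed.
→ *yilS* is ON.
3 of the 3 genes are transcribed.

3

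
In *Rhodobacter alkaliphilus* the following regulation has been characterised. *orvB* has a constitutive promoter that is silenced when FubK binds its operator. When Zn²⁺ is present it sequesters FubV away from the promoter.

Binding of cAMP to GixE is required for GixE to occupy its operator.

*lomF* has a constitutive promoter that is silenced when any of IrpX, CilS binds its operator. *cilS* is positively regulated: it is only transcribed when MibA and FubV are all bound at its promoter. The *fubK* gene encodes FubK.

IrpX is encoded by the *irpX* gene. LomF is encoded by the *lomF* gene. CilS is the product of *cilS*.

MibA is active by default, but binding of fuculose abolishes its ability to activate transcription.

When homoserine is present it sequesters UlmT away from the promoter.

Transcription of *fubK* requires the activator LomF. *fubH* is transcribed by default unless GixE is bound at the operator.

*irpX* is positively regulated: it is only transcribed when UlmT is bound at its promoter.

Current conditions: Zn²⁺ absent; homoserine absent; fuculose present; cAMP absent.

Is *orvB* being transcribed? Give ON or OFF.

ON

Homoserine is absent, so UlmT is active.
No repressor is bound and UlmT is active, so *irpX* is transcribed.
So IrpX is produced and active.
Fuculose is present, so MibA is inactive.
Zn²⁺ is absent, so FubV is active.
Required activator MibA is absent, so *cilS* is not transcribed.
So CilS is not produced.
With repressor IrpX bound, *lomF* is not transcribed.
So LomF is not produced.
Required activator LomF is absent, so *fubK* is not transcribed.
So FubK is not produced.
With no repressor bound, *orvB* is transcribed.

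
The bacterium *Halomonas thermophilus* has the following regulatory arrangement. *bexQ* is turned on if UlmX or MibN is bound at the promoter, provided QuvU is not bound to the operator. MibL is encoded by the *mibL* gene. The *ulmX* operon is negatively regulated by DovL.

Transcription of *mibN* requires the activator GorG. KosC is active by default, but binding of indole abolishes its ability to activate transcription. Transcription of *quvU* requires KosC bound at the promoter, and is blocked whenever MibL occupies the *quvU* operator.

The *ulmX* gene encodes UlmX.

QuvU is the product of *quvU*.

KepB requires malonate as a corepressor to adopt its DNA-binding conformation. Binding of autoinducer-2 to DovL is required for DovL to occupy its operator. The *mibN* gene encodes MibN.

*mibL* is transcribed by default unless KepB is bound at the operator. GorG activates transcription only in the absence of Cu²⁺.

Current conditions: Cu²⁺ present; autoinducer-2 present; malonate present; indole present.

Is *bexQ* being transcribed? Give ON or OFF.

Indole is present, so KosC is inactive.
Malonate is present, so KepB is active.
With repressor KepB bound, *mibL* is not transcribed.
So MibL is not produced.
Required activator KosC is absent, so *quvU* is not transcribed.
So QuvU is not produced.
Autoinducer-2 is present, so DovL is active.
With repressor DovL bound, *ulmX* is not transcribed.
So UlmX is not produced.
Cu²⁺ is present, so GorG is inactive.
Required activator GorG is absent, so *mibN* is not transcribed.
So MibN is not produced.
No activator is available at the *bexQ* promoter, so *bexQ* is not transcribed.

OFF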